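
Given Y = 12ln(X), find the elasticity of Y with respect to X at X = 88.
Elasticity = 1/ln(88) ≈ 0.2233

Elasticity = (dY/dX) · (X/Y)

dY/dX = 12/X
At X = 88: dY/dX = 3/22, Y = 12·ln(88)

Elasticity = (3/22) · (88 / (12·ln(88))) = 1/ln(88) ≈ 0.2233

Interpretation: for a small percentage change in X, the percentage change in Y is approximately 0.22 times as large.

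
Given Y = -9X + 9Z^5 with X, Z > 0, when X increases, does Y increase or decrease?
Y decreases

Taking the partial derivative:
∂Y/∂X = -9

∂Y/∂X = -9 < 0 (assuming positive values)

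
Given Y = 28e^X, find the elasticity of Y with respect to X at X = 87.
Elasticity = 87

Elasticity = (dY/dX) · (X/Y)

dY/dX = 28·e^X
At X = 87: dY/dX = 28·e^87, Y = 28·e^87

Elasticity = (28·e^87) · (87 / (28·e^87)) = 87

Interpretation: for a small percentage change in X, the percentage change in Y is approximately 87.00 times as large.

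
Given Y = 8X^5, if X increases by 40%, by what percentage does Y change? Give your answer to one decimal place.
437.8%

For Y = 8X^5:
If X → X(1 + 0.4)
Then Y → Y · (1 + 0.4)^5
     ≈ Y · 5.3782

Percentage change = ((1 + 0.4)^5 − 1) × 100% ≈ 437.8%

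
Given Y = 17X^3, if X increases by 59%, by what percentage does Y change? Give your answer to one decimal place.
302.0%

For Y = 17X^3:
If X → X(1 + 0.59)
Then Y → Y · (1 + 0.59)^3
     ≈ Y · 4.0197

Percentage change = ((1 + 0.59)^3 − 1) × 100% ≈ 302.0%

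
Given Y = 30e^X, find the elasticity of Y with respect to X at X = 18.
Elasticity = 18

Elasticity = (dY/dX) · (X/Y)

dY/dX = 30·e^X
At X = 18: dY/dX = 30·e^18, Y = 30·e^18

Elasticity = (30·e^18) · (18 / (30·e^18)) = 18

Interpretation: for a small percentage change in X, the percentage change in Y is approximately 18.00 times as large.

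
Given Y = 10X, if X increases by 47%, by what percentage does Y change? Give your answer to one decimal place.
47.0%

For Y = 10X:
If X → X(1 + 0.47)
Then Y → Y · (1 + 0.47)^1
     = Y · 1.4700

Percentage change = ((1 + 0.47)^1 − 1) × 100% = 47.0%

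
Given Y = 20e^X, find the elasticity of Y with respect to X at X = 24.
Elasticity = 24

Elasticity = (dY/dX) · (X/Y)

dY/dX = 20·e^X
At X = 24: dY/dX = 20·e^24, Y = 20·e^24

Elasticity = (20·e^24) · (24 / (20·e^24)) = 24

Interpretation: for a small percentage change in X, the percentage change in Y is approximately 24.00 times as large.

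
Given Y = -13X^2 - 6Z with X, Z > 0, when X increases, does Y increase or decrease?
Y decreases

Taking the partial derivative:
∂Y/∂X = -26X

∂Y/∂X = -26X < 0 (assuming positive values)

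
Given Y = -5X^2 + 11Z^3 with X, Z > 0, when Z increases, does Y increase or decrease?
Y increases

Taking the partial derivative:
∂Y/∂Z = 33Z^2

∂Y/∂Z = 33Z^2 > 0 (assuming positive values)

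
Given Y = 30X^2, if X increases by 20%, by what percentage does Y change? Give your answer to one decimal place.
44.0%

For Y = 30X^2:
If X → X(1 + 0.2)
Then Y → Y · (1 + 0.2)^2
     = Y · 1.4400

Percentage change = ((1 + 0.2)^2 − 1) × 100% = 44.0%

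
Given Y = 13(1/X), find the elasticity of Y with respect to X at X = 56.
Elasticity = -1

Elasticity = (dY/dX) · (X/Y)

dY/dX = -13/X²
At X = 56: dY/dX = -13/3136, Y = 13/56

Elasticity = (-13/3136) · (56 / (13/56)) = -1

Interpretation: for a small percentage change in X, the percentage change in Y is approximately -1.00 times as large.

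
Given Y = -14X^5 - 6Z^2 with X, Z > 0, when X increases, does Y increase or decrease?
Y decreases

Taking the partial derivative:
∂Y/∂X = -70X^4

∂Y/∂X = -70X^4 < 0 (assuming positive values)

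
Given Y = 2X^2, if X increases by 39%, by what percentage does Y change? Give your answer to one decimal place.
93.2%

For Y = 2X^2:
If X → X(1 + 0.39)
Then Y → Y · (1 + 0.39)^2
     = Y · 1.9321

Percentage change = ((1 + 0.39)^2 − 1) × 100% ≈ 93.2%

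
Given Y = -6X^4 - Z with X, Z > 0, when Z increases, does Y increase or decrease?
Y decreases

Taking the partial derivative:
∂Y/∂Z = -1

∂Y/∂Z = -1 < 0 (assuming positive values)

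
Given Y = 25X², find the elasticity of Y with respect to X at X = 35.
Elasticity = 2

Elasticity = (dY/dX) · (X/Y)

dY/dX = 50·X
At X = 35: dY/dX = 1750, Y = 30625

Elasticity = 1750 · (35 / 30625) = 2

Interpretation: for a small percentage change in X, the percentage change in Y is approximately 2.00 times as large.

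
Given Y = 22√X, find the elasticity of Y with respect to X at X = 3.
Elasticity = 1/2

Elasticity = (dY/dX) · (X/Y)

dY/dX = 11/√X
At X = 3: dY/dX = 11·√3/3, Y = 22·√3

Elasticity = (11·√3/3) · (3 / (22·√3)) = 1/2

Interpretation: for a small percentage change in X, the percentage change in Y is approximately 0.50 times as large.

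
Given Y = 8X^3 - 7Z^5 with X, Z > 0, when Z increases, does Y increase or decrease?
Y decreases

Taking the partial derivative:
∂Y/∂Z = -35Z^4

∂Y/∂Z = -35Z^4 < 0 (assuming positive values)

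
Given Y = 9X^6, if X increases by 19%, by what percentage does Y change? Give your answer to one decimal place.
184.0%

For Y = 9X^6:
If X → X(1 + 0.19)
Then Y → Y · (1 + 0.19)^6
     ≈ Y · 2.8398

Percentage change = ((1 + 0.19)^6 − 1) × 100% ≈ 184.0%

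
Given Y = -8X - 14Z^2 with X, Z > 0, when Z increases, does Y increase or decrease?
Y decreases

Taking the partial derivative:
∂Y/∂Z = -28Z

∂Y/∂Z = -28Z < 0 (assuming positive values)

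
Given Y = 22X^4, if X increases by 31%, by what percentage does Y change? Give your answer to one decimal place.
194.5%

For Y = 22X^4:
If X → X(1 + 0.31)
Then Y → Y · (1 + 0.31)^4
     ≈ Y · 2.9450

Percentage change = ((1 + 0.31)^4 − 1) × 100% ≈ 194.5%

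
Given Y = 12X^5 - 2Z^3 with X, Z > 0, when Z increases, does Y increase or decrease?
Y decreases

Taking the partial derivative:
∂Y/∂Z = -6Z^2

∂Y/∂Z = -6Z^2 < 0 (assuming positive values)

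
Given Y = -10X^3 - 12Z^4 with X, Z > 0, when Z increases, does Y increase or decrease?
Y decreases

Taking the partial derivative:
∂Y/∂Z = -48Z^3

∂Y/∂Z = -48Z^3 < 0 (assuming positive values)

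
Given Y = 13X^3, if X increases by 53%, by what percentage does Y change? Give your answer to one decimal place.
258.2%

For Y = 13X^3:
If X → X(1 + 0.53)
Then Y → Y · (1 + 0.53)^3
     ≈ Y · 3.5816

Percentage change = ((1 + 0.53)^3 − 1) × 100% ≈ 258.2%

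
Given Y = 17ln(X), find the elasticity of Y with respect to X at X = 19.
Elasticity = 1/ln(19) ≈ 0.3396

Elasticity = (dY/dX) · (X/Y)

dY/dX = 17/X
At X = 19: dY/dX = 17/19, Y = 17·ln(19)

Elasticity = (17/19) · (19 / (17·ln(19))) = 1/ln(19) ≈ 0.3396

Interpretation: for a small percentage change in X, the percentage change in Y is approximately 0.34 times as large.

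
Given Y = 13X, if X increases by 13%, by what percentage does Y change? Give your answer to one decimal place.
13.0%

For Y = 13X:
If X → X(1 + 0.13)
Then Y → Y · (1 + 0.13)^1
     = Y · 1.1300

Percentage change = ((1 + 0.13)^1 − 1) × 100% = 13.0%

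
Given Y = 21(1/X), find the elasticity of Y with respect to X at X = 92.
Elasticity = -1

Elasticity = (dY/dX) · (X/Y)

dY/dX = -21/X²
At X = 92: dY/dX = -21/8464, Y = 21/92

Elasticity = (-21/8464) · (92 / (21/92)) = -1

Interpretation: for a small percentage change in X, the percentage change in Y is approximately -1.00 times as large.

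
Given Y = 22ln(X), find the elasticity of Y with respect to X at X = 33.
Elasticity = 1/ln(33) ≈ 0.2860

Elasticity = (dY/dX) · (X/Y)

dY/dX = 22/X
At X = 33: dY/dX = 2/3, Y = 22·ln(33)

Elasticity = (2/3) · (33 / (22·ln(33))) = 1/ln(33) ≈ 0.2860

Interpretation: for a small percentage change in X, the percentage change in Y is approximately 0.29 times as large.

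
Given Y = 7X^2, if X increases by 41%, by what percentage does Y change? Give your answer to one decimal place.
98.8%

For Y = 7X^2:
If X → X(1 + 0.41)
Then Y → Y · (1 + 0.41)^2
     = Y · 1.9881

Percentage change = ((1 + 0.41)^2 − 1) × 100% ≈ 98.8%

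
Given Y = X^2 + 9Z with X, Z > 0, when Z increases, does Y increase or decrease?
Y increases

Taking the partial derivative:
∂Y/∂Z = 9

∂Y/∂Z = 9 > 0 (assuming positive values)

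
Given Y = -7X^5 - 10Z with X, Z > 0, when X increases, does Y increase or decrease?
Y decreases

Taking the partial derivative:
∂Y/∂X = -35X^4

∂Y/∂X = -35X^4 < 0 (assuming positive values)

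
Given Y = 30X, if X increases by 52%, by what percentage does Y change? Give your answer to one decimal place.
52.0%

For Y = 30X:
If X → X(1 + 0.52)
Then Y → Y · (1 + 0.52)^1
     = Y · 1.5200

Percentage change = ((1 + 0.52)^1 − 1) × 100% = 52.0%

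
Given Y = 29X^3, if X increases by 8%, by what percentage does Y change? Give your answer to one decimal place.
26.0%

For Y = 29X^3:
If X → X(1 + 0.08)
Then Y → Y · (1 + 0.08)^3
     ≈ Y · 1.2597

Percentage change = ((1 + 0.08)^3 − 1) × 100% ≈ 26.0%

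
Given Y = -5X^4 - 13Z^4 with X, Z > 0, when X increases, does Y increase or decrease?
Y decreases

Taking the partial derivative:
∂Y/∂X = -20X^3

∂Y/∂X = -20X^3 < 0 (assuming positive values)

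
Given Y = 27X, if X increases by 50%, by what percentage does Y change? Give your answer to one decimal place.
50.0%

For Y = 27X:
If X → X(1 + 0.5)
Then Y → Y · (1 + 0.5)^1
     = Y · 1.5000

Percentage change = ((1 + 0.5)^1 − 1) × 100% = 50.0%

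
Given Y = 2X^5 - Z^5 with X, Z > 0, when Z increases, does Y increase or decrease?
Y decreases

Taking the partial derivative:
∂Y/∂Z = -5Z^4

∂Y/∂Z = -5Z^4 < 0 (assuming positive values)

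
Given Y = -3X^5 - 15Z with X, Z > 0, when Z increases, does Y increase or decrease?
Y decreases

Taking the partial derivative:
∂Y/∂Z = -15

∂Y/∂Z = -15 < 0 (assuming positive values)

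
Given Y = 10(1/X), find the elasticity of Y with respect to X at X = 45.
Elasticity = -1

Elasticity = (dY/dX) · (X/Y)

dY/dX = -10/X²
At X = 45: dY/dX = -2/405, Y = 2/9

Elasticity = (-2/405) · (45 / (2/9)) = -1

Interpretation: for a small percentage change in X, the percentage change in Y is approximately -1.00 times as large.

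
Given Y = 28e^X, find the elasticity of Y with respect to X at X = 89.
Elasticity = 89

Elasticity = (dY/dX) · (X/Y)

dY/dX = 28·e^X
At X = 89: dY/dX = 28·e^89, Y = 28·e^89

Elasticity = (28·e^89) · (89 / (28·e^89)) = 89

Interpretation: for a small percentage change in X, the percentage change in Y is approximately 89.00 times as large.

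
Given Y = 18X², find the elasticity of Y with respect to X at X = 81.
Elasticity = 2

Elasticity = (dY/dX) · (X/Y)

dY/dX = 36·X
At X = 81: dY/dX = 2916, Y = 118098

Elasticity = 2916 · (81 / 118098) = 2

Interpretation: for a small percentage change in X, the percentage change in Y is approximately 2.00 times as large.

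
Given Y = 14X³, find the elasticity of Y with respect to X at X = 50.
Elasticity = 3

Elasticity = (dY/dX) · (X/Y)

dY/dX = 42·X²
At X = 50: dY/dX = 105000, Y = 1750000

Elasticity = 105000 · (50 / 1750000) = 3

Interpretation: for a small percentage change in X, the percentage change in Y is approximately 3.00 times as large.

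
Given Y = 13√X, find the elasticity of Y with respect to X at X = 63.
Elasticity = 1/2

Elasticity = (dY/dX) · (X/Y)

dY/dX = 13/(2·√X)
At X = 63: dY/dX = 13·√7/42, Y = 39·√7

Elasticity = (13·√7/42) · (63 / (39·√7)) = 1/2

Interpretation: for a small percentage change in X, the percentage change in Y is approximately 0.50 times as large.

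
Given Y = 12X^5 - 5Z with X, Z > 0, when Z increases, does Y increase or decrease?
Y decreases

Taking the partial derivative:
∂Y/∂Z = -5

∂Y/∂Z = -5 < 0 (assuming positive values)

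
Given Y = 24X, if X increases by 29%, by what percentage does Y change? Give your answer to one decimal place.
29.0%

For Y = 24X:
If X → X(1 + 0.29)
Then Y → Y · (1 + 0.29)^1
     = Y · 1.2900

Percentage change = ((1 + 0.29)^1 − 1) × 100% = 29.0%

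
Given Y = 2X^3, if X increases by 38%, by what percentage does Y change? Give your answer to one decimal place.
162.8%

For Y = 2X^3:
If X → X(1 + 0.38)
Then Y → Y · (1 + 0.38)^3
     ≈ Y · 2.6281

Percentage change = ((1 + 0.38)^3 − 1) × 100% ≈ 162.8%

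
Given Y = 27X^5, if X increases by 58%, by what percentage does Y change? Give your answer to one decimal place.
884.7%

For Y = 27X^5:
If X → X(1 + 0.58)
Then Y → Y · (1 + 0.58)^5
     ≈ Y · 9.8466

Percentage change = ((1 + 0.58)^5 − 1) × 100% ≈ 884.7%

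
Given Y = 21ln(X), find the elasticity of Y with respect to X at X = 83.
Elasticity = 1/ln(83) ≈ 0.2263

Elasticity = (dY/dX) · (X/Y)

dY/dX = 21/X
At X = 83: dY/dX = 21/83, Y = 21·ln(83)

Elasticity = (21/83) · (83 / (21·ln(83))) = 1/ln(83) ≈ 0.2263

Interpretation: for a small percentage change in X, the percentage change in Y is approximately 0.23 times as large.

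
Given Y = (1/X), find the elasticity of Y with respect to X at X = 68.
Elasticity = -1

Elasticity = (dY/dX) · (X/Y)

dY/dX = -1/X²
At X = 68: dY/dX = -1/4624, Y = 1/68

Elasticity = (-1/4624) · (68 / (1/68)) = -1

Interpretation: for a small percentage change in X, the percentage change in Y is approximately -1.00 times as large.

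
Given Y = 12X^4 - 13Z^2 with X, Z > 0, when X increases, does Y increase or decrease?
Y increases

Taking the partial derivative:
∂Y/∂X = 48X^3

∂Y/∂X = 48X^3 > 0 (assuming positive values)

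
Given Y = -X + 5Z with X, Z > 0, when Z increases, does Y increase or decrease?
Y increases

Taking the partial derivative:
∂Y/∂Z = 5

∂Y/∂Z = 5 > 0 (assuming positive values)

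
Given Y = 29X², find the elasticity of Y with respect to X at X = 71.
Elasticity = 2

Elasticity = (dY/dX) · (X/Y)

dY/dX = 58·X
At X = 71: dY/dX = 4118, Y = 146189

Elasticity = 4118 · (71 / 146189) = 2

Interpretation: for a small percentage change in X, the percentage change in Y is approximately 2.00 times as large.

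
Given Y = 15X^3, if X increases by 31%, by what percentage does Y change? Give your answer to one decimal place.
124.8%

For Y = 15X^3:
If X → X(1 + 0.31)
Then Y → Y · (1 + 0.31)^3
     ≈ Y · 2.2481

Percentage change = ((1 + 0.31)^3 − 1) × 100% ≈ 124.8%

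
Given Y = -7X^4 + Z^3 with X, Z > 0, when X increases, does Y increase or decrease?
Y decreases

Taking the partial derivative:
∂Y/∂X = -28X^3

∂Y/∂X = -28X^3 < 0 (assuming positive values)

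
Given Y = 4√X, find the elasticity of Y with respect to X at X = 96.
Elasticity = 1/2

Elasticity = (dY/dX) · (X/Y)

dY/dX = 2/√X
At X = 96: dY/dX = √6/12, Y = 16·√6

Elasticity = (√6/12) · (96 / (16·√6)) = 1/2

Interpretation: for a small percentage change in X, the percentage change in Y is approximately 0.50 times as large.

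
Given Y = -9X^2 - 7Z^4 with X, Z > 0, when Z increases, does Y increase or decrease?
Y decreases

Taking the partial derivative:
∂Y/∂Z = -28Z^3

∂Y/∂Z = -28Z^3 < 0 (assuming positive values)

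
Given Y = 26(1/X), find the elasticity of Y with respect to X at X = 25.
Elasticity = -1

Elasticity = (dY/dX) · (X/Y)

dY/dX = -26/X²
At X = 25: dY/dX = -26/625, Y = 26/25

Elasticity = (-26/625) · (25 / (26/25)) = -1

Interpretation: for a small percentage change in X, the percentage change in Y is approximately -1.00 times as large.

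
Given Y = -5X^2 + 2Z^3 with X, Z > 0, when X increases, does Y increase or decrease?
Y decreases

Taking the partial derivative:
∂Y/∂X = -10X

∂Y/∂X = -10X < 0 (assuming positive values)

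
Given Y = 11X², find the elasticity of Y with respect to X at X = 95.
Elasticity = 2

Elasticity = (dY/dX) · (X/Y)

dY/dX = 22·X
At X = 95: dY/dX = 2090, Y = 99275

Elasticity = 2090 · (95 / 99275) = 2

Interpretation: for a small percentage change in X, the percentage change in Y is approximately 2.00 times as large.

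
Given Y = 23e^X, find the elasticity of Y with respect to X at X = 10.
Elasticity = 10

Elasticity = (dY/dX) · (X/Y)

dY/dX = 23·e^X
At X = 10: dY/dX = 23·e^10, Y = 23·e^10

Elasticity = (23·e^10) · (10 / (23·e^10)) = 10

Interpretation: for a small percentage change in X, the percentage change in Y is approximately 10.00 times as large.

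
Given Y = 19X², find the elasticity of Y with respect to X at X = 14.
Elasticity = 2

Elasticity = (dY/dX) · (X/Y)

dY/dX = 38·X
At X = 14: dY/dX = 532, Y = 3724

Elasticity = 532 · (14 / 3724) = 2

Interpretation: for a small percentage change in X, the percentage change in Y is approximately 2.00 times as large.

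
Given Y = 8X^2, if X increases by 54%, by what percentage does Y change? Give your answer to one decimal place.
137.2%

For Y = 8X^2:
If X → X(1 + 0.54)
Then Y → Y · (1 + 0.54)^2
     = Y · 2.3716

Percentage change = ((1 + 0.54)^2 − 1) × 100% ≈ 137.2%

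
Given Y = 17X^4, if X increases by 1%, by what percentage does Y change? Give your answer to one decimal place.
4.1%

For Y = 17X^4:
If X → X(1 + 0.01)
Then Y → Y · (1 + 0.01)^4
     ≈ Y · 1.0406

Percentage change = ((1 + 0.01)^4 − 1) × 100% ≈ 4.1%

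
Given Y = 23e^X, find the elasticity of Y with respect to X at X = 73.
Elasticity = 73

Elasticity = (dY/dX) · (X/Y)

dY/dX = 23·e^X
At X = 73: dY/dX = 23·e^73, Y = 23·e^73

Elasticity = (23·e^73) · (73 / (23·e^73)) = 73

Interpretation: for a small percentage change in X, the percentage change in Y is approximately 73.00 times as large.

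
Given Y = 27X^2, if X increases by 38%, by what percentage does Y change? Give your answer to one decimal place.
90.4%

For Y = 27X^2:
If X → X(1 + 0.38)
Then Y → Y · (1 + 0.38)^2
     = Y · 1.9044

Percentage change = ((1 + 0.38)^2 − 1) × 100% ≈ 90.4%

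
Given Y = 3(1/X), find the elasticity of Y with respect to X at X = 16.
Elasticity = -1

Elasticity = (dY/dX) · (X/Y)

dY/dX = -3/X²
At X = 16: dY/dX = -3/256, Y = 3/16

Elasticity = (-3/256) · (16 / (3/16)) = -1

Interpretation: for a small percentage change in X, the percentage change in Y is approximately -1.00 times as large.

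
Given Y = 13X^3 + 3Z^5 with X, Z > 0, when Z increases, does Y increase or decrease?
Y increases

Taking the partial derivative:
∂Y/∂Z = 15Z^4

∂Y/∂Z = 15Z^4 > 0 (assuming positive values)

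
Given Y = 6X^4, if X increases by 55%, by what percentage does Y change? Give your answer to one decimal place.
477.2%

For Y = 6X^4:
If X → X(1 + 0.55)
Then Y → Y · (1 + 0.55)^4
     ≈ Y · 5.7720

Percentage change = ((1 + 0.55)^4 − 1) × 100% ≈ 477.2%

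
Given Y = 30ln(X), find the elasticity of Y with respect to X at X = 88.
Elasticity = 1/ln(88) ≈ 0.2233

Elasticity = (dY/dX) · (X/Y)

dY/dX = 30/X
At X = 88: dY/dX = 15/44, Y = 30·ln(88)

Elasticity = (15/44) · (88 / (30·ln(88))) = 1/ln(88) ≈ 0.2233

Interpretation: for a small percentage change in X, the percentage change in Y is approximately 0.22 times as large.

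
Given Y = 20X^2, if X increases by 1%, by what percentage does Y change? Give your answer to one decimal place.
2.0%

For Y = 20X^2:
If X → X(1 + 0.01)
Then Y → Y · (1 + 0.01)^2
     = Y · 1.0201

Percentage change = ((1 + 0.01)^2 − 1) × 100% ≈ 2.0%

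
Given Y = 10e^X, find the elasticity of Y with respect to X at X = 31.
Elasticity = 31

Elasticity = (dY/dX) · (X/Y)

dY/dX = 10·e^X
At X = 31: dY/dX = 10·e^31, Y = 10·e^31

Elasticity = (10·e^31) · (31 / (10·e^31)) = 31

Interpretation: for a small percentage change in X, the percentage change in Y is approximately 31.00 times as large.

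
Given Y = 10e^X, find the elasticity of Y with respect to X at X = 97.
Elasticity = 97

Elasticity = (dY/dX) · (X/Y)

dY/dX = 10·e^X
At X = 97: dY/dX = 10·e^97, Y = 10·e^97

Elasticity = (10·e^97) · (97 / (10·e^97)) = 97

Interpretation: for a small percentage change in X, the percentage change in Y is approximately 97.00 times as large.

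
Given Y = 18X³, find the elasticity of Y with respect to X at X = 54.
Elasticity = 3

Elasticity = (dY/dX) · (X/Y)

dY/dX = 54·X²
At X = 54: dY/dX = 157464, Y = 2834352

Elasticity = 157464 · (54 / 2834352) = 3

Interpretation: for a small percentage change in X, the percentage change in Y is approximately 3.00 times as large.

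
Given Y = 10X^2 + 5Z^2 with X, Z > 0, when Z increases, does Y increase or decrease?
Y increases

Taking the partial derivative:
∂Y/∂Z = 10Z

∂Y/∂Z = 10Z > 0 (assuming positive values)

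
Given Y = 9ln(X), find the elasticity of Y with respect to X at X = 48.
Elasticity = 1/ln(48) ≈ 0.2583

Elasticity = (dY/dX) · (X/Y)

dY/dX = 9/X
At X = 48: dY/dX = 3/16, Y = 9·ln(48)

Elasticity = (3/16) · (48 / (9·ln(48))) = 1/ln(48) ≈ 0.2583

Interpretation: for a small percentage change in X, the percentage change in Y is approximately 0.26 times as large.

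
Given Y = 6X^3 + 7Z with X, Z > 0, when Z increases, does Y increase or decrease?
Y increases

Taking the partial derivative:
∂Y/∂Z = 7

∂Y/∂Z = 7 > 0 (assuming positive values)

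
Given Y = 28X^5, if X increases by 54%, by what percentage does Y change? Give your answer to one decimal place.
766.2%

For Y = 28X^5:
If X → X(1 + 0.54)
Then Y → Y · (1 + 0.54)^5
     ≈ Y · 8.6617

Percentage change = ((1 + 0.54)^5 − 1) × 100% ≈ 766.2%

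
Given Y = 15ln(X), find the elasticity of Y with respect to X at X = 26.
Elasticity = 1/ln(26) ≈ 0.3069

Elasticity = (dY/dX) · (X/Y)

dY/dX = 15/X
At X = 26: dY/dX = 15/26, Y = 15·ln(26)

Elasticity = (15/26) · (26 / (15·ln(26))) = 1/ln(26) ≈ 0.3069

Interpretation: for a small percentage change in X, the percentage change in Y is approximately 0.31 times as large.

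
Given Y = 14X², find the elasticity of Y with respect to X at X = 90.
Elasticity = 2

Elasticity = (dY/dX) · (X/Y)

dY/dX = 28·X
At X = 90: dY/dX = 2520, Y = 113400

Elasticity = 2520 · (90 / 113400) = 2

Interpretation: for a small percentage change in X, the percentage change in Y is approximately 2.00 times as large.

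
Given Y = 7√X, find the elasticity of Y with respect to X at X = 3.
Elasticity = 1/2

Elasticity = (dY/dX) · (X/Y)

dY/dX = 7/(2·√X)
At X = 3: dY/dX = 7·√3/6, Y = 7·√3

Elasticity = (7·√3/6) · (3 / (7·√3)) = 1/2

Interpretation: for a small percentage change in X, the percentage change in Y is approximately 0.50 times as large.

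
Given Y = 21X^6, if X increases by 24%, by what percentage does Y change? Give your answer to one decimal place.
263.5%

For Y = 21X^6:
If X → X(1 + 0.24)
Then Y → Y · (1 + 0.24)^6
     ≈ Y · 3.6352

Percentage change = ((1 + 0.24)^6 − 1) × 100% ≈ 263.5%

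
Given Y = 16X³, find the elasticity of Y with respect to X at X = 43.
Elasticity = 3

Elasticity = (dY/dX) · (X/Y)

dY/dX = 48·X²
At X = 43: dY/dX = 88752, Y = 1272112

Elasticity = 88752 · (43 / 1272112) = 3

Interpretation: for a small percentage change in X, the percentage change in Y is approximately 3.00 times as large.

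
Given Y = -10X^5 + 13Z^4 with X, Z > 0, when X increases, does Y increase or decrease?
Y decreases

Taking the partial derivative:
∂Y/∂X = -50X^4

∂Y/∂X = -50X^4 < 0 (assuming positive values)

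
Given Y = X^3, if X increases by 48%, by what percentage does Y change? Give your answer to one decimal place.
224.2%

For Y = X^3:
If X → X(1 + 0.48)
Then Y → Y · (1 + 0.48)^3
     ≈ Y · 3.2418

Percentage change = ((1 + 0.48)^3 − 1) × 100% ≈ 224.2%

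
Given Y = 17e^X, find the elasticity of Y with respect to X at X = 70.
Elasticity = 70

Elasticity = (dY/dX) · (X/Y)

dY/dX = 17·e^X
At X = 70: dY/dX = 17·e^70, Y = 17·e^70

Elasticity = (17·e^70) · (70 / (17·e^70)) = 70

Interpretation: for a small percentage change in X, the percentage change in Y is approximately 70.00 times as large.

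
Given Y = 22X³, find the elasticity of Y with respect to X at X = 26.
Elasticity = 3

Elasticity = (dY/dX) · (X/Y)

dY/dX = 66·X²
At X = 26: dY/dX = 44616, Y = 386672

Elasticity = 44616 · (26 / 386672) = 3

Interpretation: for a small percentage change in X, the percentage change in Y is approximately 3.00 times as large.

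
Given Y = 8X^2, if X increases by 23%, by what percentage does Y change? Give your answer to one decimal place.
51.3%

For Y = 8X^2:
If X → X(1 + 0.23)
Then Y → Y · (1 + 0.23)^2
     = Y · 1.5129

Percentage change = ((1 + 0.23)^2 − 1) × 100% ≈ 51.3%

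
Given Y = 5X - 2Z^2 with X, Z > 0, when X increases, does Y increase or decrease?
Y increases

Taking the partial derivative:
∂Y/∂X = 5

∂Y/∂X = 5 > 0 (assuming positive values)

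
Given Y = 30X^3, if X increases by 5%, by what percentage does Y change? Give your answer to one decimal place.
15.8%

For Y = 30X^3:
If X → X(1 + 0.05)
Then Y → Y · (1 + 0.05)^3
     ≈ Y · 1.1576

Percentage change = ((1 + 0.05)^3 − 1) × 100% ≈ 15.8%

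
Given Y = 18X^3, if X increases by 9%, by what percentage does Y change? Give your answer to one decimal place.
29.5%

For Y = 18X^3:
If X → X(1 + 0.09)
Then Y → Y · (1 + 0.09)^3
     ≈ Y · 1.2950

Percentage change = ((1 + 0.09)^3 − 1) × 100% ≈ 29.5%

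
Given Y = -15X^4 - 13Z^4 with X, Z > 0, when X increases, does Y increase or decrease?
Y decreases

Taking the partial derivative:
∂Y/∂X = -60X^3

∂Y/∂X = -60X^3 < 0 (assuming positive values)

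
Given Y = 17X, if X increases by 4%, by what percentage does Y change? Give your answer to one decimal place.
4.0%

For Y = 17X:
If X → X(1 + 0.04)
Then Y → Y · (1 + 0.04)^1
     = Y · 1.0400

Percentage change = ((1 + 0.04)^1 − 1) × 100% = 4.0%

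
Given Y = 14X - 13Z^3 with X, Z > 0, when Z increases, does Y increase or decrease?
Y decreases

Taking the partial derivative:
∂Y/∂Z = -39Z^2

∂Y/∂Z = -39Z^2 < 0 (assuming positive values)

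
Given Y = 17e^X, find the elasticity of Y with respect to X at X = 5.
Elasticity = 5

Elasticity = (dY/dX) · (X/Y)

dY/dX = 17·e^X
At X = 5: dY/dX = 17·e^5, Y = 17·e^5

Elasticity = (17·e^5) · (5 / (17·e^5)) = 5

Interpretation: for a small percentage change in X, the percentage change in Y is approximately 5.00 times as large.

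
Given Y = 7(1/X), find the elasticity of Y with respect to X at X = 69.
Elasticity = -1

Elasticity = (dY/dX) · (X/Y)

dY/dX = -7/X²
At X = 69: dY/dX = -7/4761, Y = 7/69

Elasticity = (-7/4761) · (69 / (7/69)) = -1

Interpretation: for a small percentage change in X, the percentage change in Y is approximately -1.00 times as large.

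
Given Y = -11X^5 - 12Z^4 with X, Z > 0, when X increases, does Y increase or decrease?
Y decreases

Taking the partial derivative:
∂Y/∂X = -55X^4

∂Y/∂X = -55X^4 < 0 (assuming positive values)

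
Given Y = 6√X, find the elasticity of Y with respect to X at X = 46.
Elasticity = 1/2

Elasticity = (dY/dX) · (X/Y)

dY/dX = 3/√X
At X = 46: dY/dX = 3·√46/46, Y = 6·√46

Elasticity = (3·√46/46) · (46 / (6·√46)) = 1/2

Interpretation: for a small percentage change in X, the percentage change in Y is approximately 0.50 times as large.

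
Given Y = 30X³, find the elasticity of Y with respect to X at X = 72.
Elasticity = 3

Elasticity = (dY/dX) · (X/Y)

dY/dX = 90·X²
At X = 72: dY/dX = 466560, Y = 11197440

Elasticity = 466560 · (72 / 11197440) = 3

Interpretation: for a small percentage change in X, the percentage change in Y is approximately 3.00 times as large.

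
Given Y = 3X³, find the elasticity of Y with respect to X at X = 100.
Elasticity = 3

Elasticity = (dY/dX) · (X/Y)

dY/dX = 9·X²
At X = 100: dY/dX = 90000, Y = 3000000

Elasticity = 90000 · (100 / 3000000) = 3

Interpretation: for a small percentage change in X, the percentage change in Y is approximately 3.00 times as large.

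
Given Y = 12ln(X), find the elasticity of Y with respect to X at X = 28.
Elasticity = 1/ln(28) ≈ 0.3001

Elasticity = (dY/dX) · (X/Y)

dY/dX = 12/X
At X = 28: dY/dX = 3/7, Y = 12·ln(28)

Elasticity = (3/7) · (28 / (12·ln(28))) = 1/ln(28) ≈ 0.3001

Interpretation: for a small percentage change in X, the percentage change in Y is approximately 0.30 times as large.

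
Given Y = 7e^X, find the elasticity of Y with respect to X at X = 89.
Elasticity = 89

Elasticity = (dY/dX) · (X/Y)

dY/dX = 7·e^X
At X = 89: dY/dX = 7·e^89, Y = 7·e^89

Elasticity = (7·e^89) · (89 / (7·e^89)) = 89

Interpretation: for a small percentage change in X, the percentage change in Y is approximately 89.00 times as large.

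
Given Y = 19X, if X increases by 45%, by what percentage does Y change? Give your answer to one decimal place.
45.0%

For Y = 19X:
If X → X(1 + 0.45)
Then Y → Y · (1 + 0.45)^1
     = Y · 1.4500

Percentage change = ((1 + 0.45)^1 − 1) × 100% = 45.0%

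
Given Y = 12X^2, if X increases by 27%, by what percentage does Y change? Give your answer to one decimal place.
61.3%

For Y = 12X^2:
If X → X(1 + 0.27)
Then Y → Y · (1 + 0.27)^2
     = Y · 1.6129

Percentage change = ((1 + 0.27)^2 − 1) × 100% ≈ 61.3%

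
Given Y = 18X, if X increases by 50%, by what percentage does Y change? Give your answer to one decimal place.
50.0%

For Y = 18X:
If X → X(1 + 0.5)
Then Y → Y · (1 + 0.5)^1
     = Y · 1.5000

Percentage change = ((1 + 0.5)^1 − 1) × 100% = 50.0%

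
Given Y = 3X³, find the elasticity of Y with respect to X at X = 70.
Elasticity = 3

Elasticity = (dY/dX) · (X/Y)

dY/dX = 9·X²
At X = 70: dY/dX = 44100, Y = 1029000

Elasticity = 44100 · (70 / 1029000) = 3

Interpretation: for a small percentage change in X, the percentage change in Y is approximately 3.00 times as large.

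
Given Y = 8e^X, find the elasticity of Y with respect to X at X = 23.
Elasticity = 23

Elasticity = (dY/dX) · (X/Y)

dY/dX = 8·e^X
At X = 23: dY/dX = 8·e^23, Y = 8·e^23

Elasticity = (8·e^23) · (23 / (8·e^23)) = 23

Interpretation: for a small percentage change in X, the percentage change in Y is approximately 23.00 times as large.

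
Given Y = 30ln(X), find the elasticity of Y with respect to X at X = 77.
Elasticity = 1/ln(77) ≈ 0.2302

Elasticity = (dY/dX) · (X/Y)

dY/dX = 30/X
At X = 77: dY/dX = 30/77, Y = 30·ln(77)

Elasticity = (30/77) · (77 / (30·ln(77))) = 1/ln(77) ≈ 0.2302

Interpretation: for a small percentage change in X, the percentage change in Y is approximately 0.23 times as large.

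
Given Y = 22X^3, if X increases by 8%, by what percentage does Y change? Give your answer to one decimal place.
26.0%

For Y = 22X^3:
If X → X(1 + 0.08)
Then Y → Y · (1 + 0.08)^3
     ≈ Y · 1.2597

Percentage change = ((1 + 0.08)^3 − 1) × 100% ≈ 26.0%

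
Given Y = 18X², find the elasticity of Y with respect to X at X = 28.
Elasticity = 2

Elasticity = (dY/dX) · (X/Y)

dY/dX = 36·X
At X = 28: dY/dX = 1008, Y = 14112

Elasticity = 1008 · (28 / 14112) = 2

Interpretation: for a small percentage change in X, the percentage change in Y is approximately 2.00 times as large.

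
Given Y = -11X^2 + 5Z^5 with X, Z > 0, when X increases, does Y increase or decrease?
Y decreases

Taking the partial derivative:
∂Y/∂X = -22X

∂Y/∂X = -22X < 0 (assuming positive values)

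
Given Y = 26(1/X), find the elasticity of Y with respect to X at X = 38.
Elasticity = -1

Elasticity = (dY/dX) · (X/Y)

dY/dX = -26/X²
At X = 38: dY/dX = -13/722, Y = 13/19

Elasticity = (-13/722) · (38 / (13/19)) = -1

Interpretation: for a small percentage change in X, the percentage change in Y is approximately -1.00 times as large.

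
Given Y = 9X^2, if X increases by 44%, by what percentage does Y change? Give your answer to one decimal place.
107.4%

For Y = 9X^2:
If X → X(1 + 0.44)
Then Y → Y · (1 + 0.44)^2
     = Y · 2.0736

Percentage change = ((1 + 0.44)^2 − 1) × 100% ≈ 107.4%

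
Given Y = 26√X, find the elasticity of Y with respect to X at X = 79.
Elasticity = 1/2

Elasticity = (dY/dX) · (X/Y)

dY/dX = 13/√X
At X = 79: dY/dX = 13·√79/79, Y = 26·√79

Elasticity = (13·√79/79) · (79 / (26·√79)) = 1/2

Interpretation: for a small percentage change in X, the percentage change in Y is approximately 0.50 times as large.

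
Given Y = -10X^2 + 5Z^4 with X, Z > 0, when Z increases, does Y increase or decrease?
Y increases

Taking the partial derivative:
∂Y/∂Z = 20Z^3

∂Y/∂Z = 20Z^3 > 0 (assuming positive values)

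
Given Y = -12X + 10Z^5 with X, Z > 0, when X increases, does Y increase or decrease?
Y decreases

Taking the partial derivative:
∂Y/∂X = -12

∂Y/∂X = -12 < 0 (assuming positive values)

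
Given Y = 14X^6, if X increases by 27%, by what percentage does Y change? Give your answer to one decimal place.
319.6%

For Y = 14X^6:
If X → X(1 + 0.27)
Then Y → Y · (1 + 0.27)^6
     ≈ Y · 4.1959

Percentage change = ((1 + 0.27)^6 − 1) × 100% ≈ 319.6%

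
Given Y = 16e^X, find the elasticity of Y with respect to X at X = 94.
Elasticity = 94

Elasticity = (dY/dX) · (X/Y)

dY/dX = 16·e^X
At X = 94: dY/dX = 16·e^94, Y = 16·e^94

Elasticity = (16·e^94) · (94 / (16·e^94)) = 94

Interpretation: for a small percentage change in X, the percentage change in Y is approximately 94.00 times as large.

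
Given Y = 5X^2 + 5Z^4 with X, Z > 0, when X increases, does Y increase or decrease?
Y increases

Taking the partial derivative:
∂Y/∂X = 10X

∂Y/∂X = 10X > 0 (assuming positive values)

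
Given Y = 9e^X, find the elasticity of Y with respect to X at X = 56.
Elasticity = 56

Elasticity = (dY/dX) · (X/Y)

dY/dX = 9·e^X
At X = 56: dY/dX = 9·e^56, Y = 9·e^56

Elasticity = (9·e^56) · (56 / (9·e^56)) = 56

Interpretation: for a small percentage change in X, the percentage change in Y is approximately 56.00 times as large.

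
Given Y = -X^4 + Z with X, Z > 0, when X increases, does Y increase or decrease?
Y decreases

Taking the partial derivative:
∂Y/∂X = -4X^3

∂Y/∂X = -4X^3 < 0 (assuming positive values)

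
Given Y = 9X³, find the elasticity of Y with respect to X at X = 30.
Elasticity = 3

Elasticity = (dY/dX) · (X/Y)

dY/dX = 27·X²
At X = 30: dY/dX = 24300, Y = 243000

Elasticity = 24300 · (30 / 243000) = 3

Interpretation: for a small percentage change in X, the percentage change in Y is approximately 3.00 times as large.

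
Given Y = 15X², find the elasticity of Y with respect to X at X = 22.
Elasticity = 2

Elasticity = (dY/dX) · (X/Y)

dY/dX = 30·X
At X = 22: dY/dX = 660, Y = 7260

Elasticity = 660 · (22 / 7260) = 2

Interpretation: for a small percentage change in X, the percentage change in Y is approximately 2.00 times as large.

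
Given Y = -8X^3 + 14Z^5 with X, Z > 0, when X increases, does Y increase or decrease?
Y decreases

Taking the partial derivative:
∂Y/∂X = -24X^2

∂Y/∂X = -24X^2 < 0 (assuming positive values)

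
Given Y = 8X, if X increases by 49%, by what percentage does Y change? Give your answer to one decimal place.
49.0%

For Y = 8X:
If X → X(1 + 0.49)
Then Y → Y · (1 + 0.49)^1
     = Y · 1.4900

Percentage change = ((1 + 0.49)^1 − 1) × 100% = 49.0%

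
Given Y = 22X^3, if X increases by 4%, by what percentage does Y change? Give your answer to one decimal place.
12.5%

For Y = 22X^3:
If X → X(1 + 0.04)
Then Y → Y · (1 + 0.04)^3
     ≈ Y · 1.1249

Percentage change = ((1 + 0.04)^3 − 1) × 100% ≈ 12.5%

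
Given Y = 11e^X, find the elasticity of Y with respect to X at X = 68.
Elasticity = 68

Elasticity = (dY/dX) · (X/Y)

dY/dX = 11·e^X
At X = 68: dY/dX = 11·e^68, Y = 11·e^68

Elasticity = (11·e^68) · (68 / (11·e^68)) = 68

Interpretation: for a small percentage change in X, the percentage change in Y is approximately 68.00 times as large.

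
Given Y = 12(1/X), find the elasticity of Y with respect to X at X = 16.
Elasticity = -1

Elasticity = (dY/dX) · (X/Y)

dY/dX = -12/X²
At X = 16: dY/dX = -3/64, Y = 3/4

Elasticity = (-3/64) · (16 / (3/4)) = -1

Interpretation: for a small percentage change in X, the percentage change in Y is approximately -1.00 times as large.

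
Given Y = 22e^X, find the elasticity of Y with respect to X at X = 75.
Elasticity = 75

Elasticity = (dY/dX) · (X/Y)

dY/dX = 22·e^X
At X = 75: dY/dX = 22·e^75, Y = 22·e^75

Elasticity = (22·e^75) · (75 / (22·e^75)) = 75

Interpretation: for a small percentage change in X, the percentage change in Y is approximately 75.00 times as large.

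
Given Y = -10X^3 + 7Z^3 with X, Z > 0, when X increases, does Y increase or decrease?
Y decreases

Taking the partial derivative:
∂Y/∂X = -30X^2

∂Y/∂X = -30X^2 < 0 (assuming positive values)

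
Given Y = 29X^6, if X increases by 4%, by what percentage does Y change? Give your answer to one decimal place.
26.5%

For Y = 29X^6:
If X → X(1 + 0.04)
Then Y → Y · (1 + 0.04)^6
     ≈ Y · 1.2653

Percentage change = ((1 + 0.04)^6 − 1) × 100% ≈ 26.5%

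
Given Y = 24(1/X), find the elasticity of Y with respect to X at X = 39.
Elasticity = -1

Elasticity = (dY/dX) · (X/Y)

dY/dX = -24/X²
At X = 39: dY/dX = -8/507, Y = 8/13

Elasticity = (-8/507) · (39 / (8/13)) = -1

Interpretation: for a small percentage change in X, the percentage change in Y is approximately -1.00 times as large.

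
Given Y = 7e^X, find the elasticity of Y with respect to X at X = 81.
Elasticity = 81

Elasticity = (dY/dX) · (X/Y)

dY/dX = 7·e^X
At X = 81: dY/dX = 7·e^81, Y = 7·e^81

Elasticity = (7·e^81) · (81 / (7·e^81)) = 81

Interpretation: for a small percentage change in X, the percentage change in Y is approximately 81.00 times as large.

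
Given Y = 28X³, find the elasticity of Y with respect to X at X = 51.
Elasticity = 3

Elasticity = (dY/dX) · (X/Y)

dY/dX = 84·X²
At X = 51: dY/dX = 218484, Y = 3714228

Elasticity = 218484 · (51 / 3714228) = 3

Interpretation: for a small percentage change in X, the percentage change in Y is approximately 3.00 times as large.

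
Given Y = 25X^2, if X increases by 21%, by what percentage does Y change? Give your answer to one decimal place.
46.4%

For Y = 25X^2:
If X → X(1 + 0.21)
Then Y → Y · (1 + 0.21)^2
     = Y · 1.4641

Percentage change = ((1 + 0.21)^2 − 1) × 100% ≈ 46.4%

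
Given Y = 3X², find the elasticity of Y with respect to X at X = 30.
Elasticity = 2

Elasticity = (dY/dX) · (X/Y)

dY/dX = 6·X
At X = 30: dY/dX = 180, Y = 2700

Elasticity = 180 · (30 / 2700) = 2

Interpretation: for a small percentage change in X, the percentage change in Y is approximately 2.00 times as large.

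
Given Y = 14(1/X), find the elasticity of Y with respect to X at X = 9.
Elasticity = -1

Elasticity = (dY/dX) · (X/Y)

dY/dX = -14/X²
At X = 9: dY/dX = -14/81, Y = 14/9

Elasticity = (-14/81) · (9 / (14/9)) = -1

Interpretation: for a small percentage change in X, the percentage change in Y is approximately -1.00 times as large.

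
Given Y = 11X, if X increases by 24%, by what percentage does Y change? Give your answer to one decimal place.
24.0%

For Y = 11X:
If X → X(1 + 0.24)
Then Y → Y · (1 + 0.24)^1
     = Y · 1.2400

Percentage change = ((1 + 0.24)^1 − 1) × 100% = 24.0%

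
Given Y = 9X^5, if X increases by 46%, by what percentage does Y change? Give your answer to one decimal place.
563.4%

For Y = 9X^5:
If X → X(1 + 0.46)
Then Y → Y · (1 + 0.46)^5
     ≈ Y · 6.6338

Percentage change = ((1 + 0.46)^5 − 1) × 100% ≈ 563.4%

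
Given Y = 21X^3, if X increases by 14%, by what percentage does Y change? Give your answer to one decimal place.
48.2%

For Y = 21X^3:
If X → X(1 + 0.14)
Then Y → Y · (1 + 0.14)^3
     ≈ Y · 1.4815

Percentage change = ((1 + 0.14)^3 − 1) × 100% ≈ 48.2%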